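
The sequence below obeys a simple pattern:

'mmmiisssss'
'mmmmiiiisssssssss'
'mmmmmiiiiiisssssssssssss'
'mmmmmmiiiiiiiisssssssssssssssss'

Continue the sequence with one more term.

mmmmmmmiiiiiiiiiisssssssssssssssssssss

Each string has the form m^{n+2} i^{2n} s^{4n+1} (n = 1, 2, …).
Setting n = 5 gives 7, 10, 21 characters in each block.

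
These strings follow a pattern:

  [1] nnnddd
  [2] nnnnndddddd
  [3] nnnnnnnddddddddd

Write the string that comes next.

nnnnnnnnndddddddddddd

Term n consists of 2n+1 n's, followed by 3n d's (n = 1, 2, …).
For the next term, n = 4, so the run lengths are 9, 12.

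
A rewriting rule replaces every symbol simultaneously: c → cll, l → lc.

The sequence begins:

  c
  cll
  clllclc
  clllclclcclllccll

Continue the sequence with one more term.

Replace each of the 17 characters of clllclclcclllccll in place — cll lc lc lc cll lc cll lc cll cll lc lc lc cll cll lc lc — and concatenate.

clllclclcclllcclllccllclllclclccllclllclc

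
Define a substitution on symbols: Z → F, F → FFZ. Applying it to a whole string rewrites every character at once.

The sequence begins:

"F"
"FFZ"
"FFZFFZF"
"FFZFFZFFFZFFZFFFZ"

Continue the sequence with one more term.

FFZFFZFFFZFFZFFFZFFZFFZFFFZFFZFFFZFFZFFZF

Applying the rule to each of the 17 symbols of FFZFFZFFFZFFZFFFZ gives the pieces FFZ FFZ F FFZ FFZ F FFZ FFZ FFZ F FFZ FFZ F FFZ FFZ FFZ F, which concatenate to the answer.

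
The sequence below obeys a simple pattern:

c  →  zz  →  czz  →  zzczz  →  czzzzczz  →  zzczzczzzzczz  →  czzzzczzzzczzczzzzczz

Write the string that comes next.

zzczzczzzzczzczzzzczzzzczzczzzzczz

From term 3 onward, concatenate the second-to-last term with the last: c·zz = czz, zz·czz = zzczz, …
So term 8 is zzczzczzzzczz·czzzzczzzzczzczzzzczz.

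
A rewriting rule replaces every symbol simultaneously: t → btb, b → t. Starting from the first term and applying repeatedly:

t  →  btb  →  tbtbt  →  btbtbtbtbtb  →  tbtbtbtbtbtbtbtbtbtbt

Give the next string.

Rewriting the 21 symbols of tbtbtbtbtbtbtbtbtbtbt one by one yields btb t btb t btb t btb t btb t btb t btb t btb t btb t btb t btb; concatenated:

btbtbtbtbtbtbtbtbtbtbtbtbtbtbtbtbtbtbtbtbtb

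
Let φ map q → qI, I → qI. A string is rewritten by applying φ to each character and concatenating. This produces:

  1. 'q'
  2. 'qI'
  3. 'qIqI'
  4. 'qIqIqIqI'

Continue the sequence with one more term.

qIqIqIqIqIqIqIqI

Apply φ to qIqIqIqI symbol by symbol: q→qI, I→qI, q→qI, I→qI, q→qI, I→qI, q→qI, I→qI; joined: qI qI qI qI qI qI qI qI.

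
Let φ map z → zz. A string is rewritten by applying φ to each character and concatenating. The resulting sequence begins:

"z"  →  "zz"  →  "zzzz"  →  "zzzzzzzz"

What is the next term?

zzzzzzzzzzzzzzzz

Expanding zzzzzzzz: z→zz, z→zz, z→zz, z→zz, z→zz, z→zz, z→zz, z→zz. Concatenated: zz zz zz zz zz zz zz zz.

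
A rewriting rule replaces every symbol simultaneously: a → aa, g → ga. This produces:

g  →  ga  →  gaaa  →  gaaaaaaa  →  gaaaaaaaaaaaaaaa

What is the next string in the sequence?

φ(gaaaaaaaaaaaaaaa) expands symbol-by-symbol to ga aa aa aa aa aa aa aa aa aa aa aa aa aa aa aa; joining the 16 pieces gives the next term.

gaaaaaaaaaaaaaaaaaaaaaaaaaaaaaaa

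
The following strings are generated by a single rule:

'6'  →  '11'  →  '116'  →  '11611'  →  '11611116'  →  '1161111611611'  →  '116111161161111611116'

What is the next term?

Each term (from the third on) is the previous term followed by the one before it: term 3 = 11·6 = 116.
The next term joins 116111161161111611116 and 1161111611611.

1161111611611116111161161111611611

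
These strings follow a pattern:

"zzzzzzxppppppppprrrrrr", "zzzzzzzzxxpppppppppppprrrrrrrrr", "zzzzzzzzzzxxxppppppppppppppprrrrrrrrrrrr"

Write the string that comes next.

Term n consists of 2n+2 z's, followed by n-1 x's, followed by 3n+3 p's, followed by 3n r's, where the shown terms are n = 2, 3, 4.
At n = 5 the blocks have lengths 12, 4, 18, 15.

zzzzzzzzzzzzxxxxpppppppppppppppppprrrrrrrrrrrrrrr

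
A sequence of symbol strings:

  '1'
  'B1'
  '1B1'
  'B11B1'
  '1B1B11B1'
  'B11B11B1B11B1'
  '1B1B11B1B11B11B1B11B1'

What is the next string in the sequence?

B11B11B1B11B11B1B11B1B11B11B1B11B1

From term 3 onward, concatenate the second-to-last term with the last: 1·B1 = 1B1, B1·1B1 = B11B1, …
So term 8 is B11B11B1B11B1·1B1B11B1B11B11B1B11B1.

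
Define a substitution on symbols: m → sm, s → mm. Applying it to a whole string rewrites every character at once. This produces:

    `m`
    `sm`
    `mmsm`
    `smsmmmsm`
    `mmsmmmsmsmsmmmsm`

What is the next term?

Rewriting the 16 symbols of mmsmmmsmsmsmmmsm one by one yields sm sm mm sm sm sm mm sm mm sm mm sm sm sm mm sm; concatenated:

smsmmmsmsmsmmmsmmmsmmmsmsmsmmmsm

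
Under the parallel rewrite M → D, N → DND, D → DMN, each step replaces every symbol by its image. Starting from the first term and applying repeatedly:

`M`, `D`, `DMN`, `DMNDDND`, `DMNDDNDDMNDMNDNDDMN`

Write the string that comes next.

Applying the rule to each of the 19 symbols of DMNDDNDDMNDMNDNDDMN gives the pieces DMN D DND DMN DMN DND DMN DMN D DND DMN D DND DMN DND DMN DMN D DND, which concatenate to the answer.

DMNDDNDDMNDMNDNDDMNDMNDDNDDMNDDNDDMNDNDDMNDMNDDND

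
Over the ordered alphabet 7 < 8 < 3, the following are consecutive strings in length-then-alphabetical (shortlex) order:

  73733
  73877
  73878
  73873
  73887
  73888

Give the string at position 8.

Advancing 2 positions from 73888 through 73888 → 73883 reaches term 8.

73837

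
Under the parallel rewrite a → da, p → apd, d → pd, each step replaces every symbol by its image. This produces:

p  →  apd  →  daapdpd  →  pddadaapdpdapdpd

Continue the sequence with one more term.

apdpdpddapddadaapdpdapdpddaapdpdapdpd

Applying the rule to each of the 16 symbols of pddadaapdpdapdpd gives the pieces apd pd pd da pd da da apd pd apd pd da apd pd apd pd, which concatenate to the answer.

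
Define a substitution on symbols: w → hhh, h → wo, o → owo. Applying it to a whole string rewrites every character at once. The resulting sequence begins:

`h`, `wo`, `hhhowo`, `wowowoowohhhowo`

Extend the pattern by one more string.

Rewriting the 15 symbols of wowowoowohhhowo one by one yields hhh owo hhh owo hhh owo owo hhh owo wo wo wo owo hhh owo; concatenated:

hhhowohhhowohhhowoowohhhowowowowoowohhhowo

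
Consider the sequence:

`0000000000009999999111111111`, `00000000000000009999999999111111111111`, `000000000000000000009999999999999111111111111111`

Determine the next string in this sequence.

Reading off run lengths: 0 runs 12, 16, 20; 9 runs 7, 10, 13; 1 runs 9, 12, 15 — each is linear in n, where the shown terms are n = 3, 4, 5.
At n = 6 the blocks have lengths 24, 16, 18.

0000000000000000000000009999999999999999111111111111111111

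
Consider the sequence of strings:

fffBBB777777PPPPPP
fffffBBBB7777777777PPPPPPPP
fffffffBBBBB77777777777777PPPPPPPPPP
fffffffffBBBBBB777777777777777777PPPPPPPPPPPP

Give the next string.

Term n consists of 2n-1 f's, followed by n+1 B's, followed by 4n-2 7's, followed by 2n+2 P's, where the shown terms are n = 2, 3, 4, 5.
Setting n = 6 gives 11, 7, 22, 14 characters in each block.

fffffffffffBBBBBBB7777777777777777777777PPPPPPPPPPPPPP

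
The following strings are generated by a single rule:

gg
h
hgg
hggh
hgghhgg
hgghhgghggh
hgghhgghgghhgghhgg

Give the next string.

Each term (from the third on) is the previous term followed by the one before it: term 3 = h·gg = hgg.
The next term joins hgghhgghgghhgghhgg and hgghhgghggh.

hgghhgghgghhgghhgghgghhgghggh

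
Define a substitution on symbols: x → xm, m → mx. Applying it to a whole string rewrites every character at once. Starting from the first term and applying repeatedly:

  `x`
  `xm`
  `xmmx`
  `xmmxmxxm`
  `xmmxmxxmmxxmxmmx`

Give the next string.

xmmxmxxmmxxmxmmxmxxmxmmxxmmxmxxm

Replace each of the 16 characters of xmmxmxxmmxxmxmmx in place — xm mx mx xm mx xm xm mx mx xm xm mx xm mx mx xm — and concatenate.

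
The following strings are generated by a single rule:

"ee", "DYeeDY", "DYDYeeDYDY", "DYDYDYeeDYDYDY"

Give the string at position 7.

Every step adds DY to the front and DY to the end of the previous string.
From DYDYDYeeDYDYDY, 3 further steps: DYDYDYeeDYDYDY → DYDYDYDYeeDYDYDYDY → DYDYDYDYDYeeDYDYDYDYDY → (answer).

DYDYDYDYDYDYeeDYDYDYDYDYDY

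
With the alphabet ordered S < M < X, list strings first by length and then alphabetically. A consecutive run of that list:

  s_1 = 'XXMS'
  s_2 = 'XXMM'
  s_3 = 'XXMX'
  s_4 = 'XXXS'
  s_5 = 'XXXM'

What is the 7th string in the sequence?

SSSSS

Continuing the enumeration 2 steps past XXXM: XXXM → XXXX → (answer).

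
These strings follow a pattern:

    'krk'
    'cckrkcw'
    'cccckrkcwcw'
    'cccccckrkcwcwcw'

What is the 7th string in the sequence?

cccccccccccckrkcwcwcwcwcwcw

Every step adds cc to the front and cw to the end of the previous string.
From cccccckrkcwcwcw, 3 further steps: cccccckrkcwcwcw → cccccccckrkcwcwcwcw → cccccccccckrkcwcwcwcwcw → (answer).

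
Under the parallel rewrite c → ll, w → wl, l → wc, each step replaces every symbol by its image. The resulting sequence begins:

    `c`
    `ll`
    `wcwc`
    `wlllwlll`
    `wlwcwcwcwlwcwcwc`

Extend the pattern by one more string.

wlwcwlllwlllwlllwlwcwlllwlllwlll

φ(wlwcwcwcwlwcwcwc) expands symbol-by-symbol to wl wc wl ll wl ll wl ll wl wc wl ll wl ll wl ll; joining the 16 pieces gives the next term.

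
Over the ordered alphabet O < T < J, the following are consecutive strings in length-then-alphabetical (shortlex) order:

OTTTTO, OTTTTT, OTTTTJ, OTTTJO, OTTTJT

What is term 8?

Continuing the enumeration 3 steps past OTTTJT: OTTTJT → OTTTJJ → OTTJOO → (answer).

OTTJOT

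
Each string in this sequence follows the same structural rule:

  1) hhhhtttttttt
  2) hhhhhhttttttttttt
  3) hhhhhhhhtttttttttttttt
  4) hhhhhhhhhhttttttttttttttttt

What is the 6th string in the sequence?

Term n consists of 2n h's, followed by 3n+2 t's, where the shown terms are n = 2, 3, 4, 5.
Setting n = 7 gives 14, 23 characters in each block.

hhhhhhhhhhhhhhttttttttttttttttttttttt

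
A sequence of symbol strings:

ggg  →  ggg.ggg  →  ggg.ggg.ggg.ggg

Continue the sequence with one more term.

s(k+1) = s(k)·.·s(k) — each term doubles the last with '.' between the halves.
One more doubling of ggg.ggg.ggg.ggg gives the answer.

ggg.ggg.ggg.ggg.ggg.ggg.ggg.ggg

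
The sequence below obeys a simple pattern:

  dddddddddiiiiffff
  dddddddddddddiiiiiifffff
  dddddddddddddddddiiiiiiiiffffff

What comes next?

Term n consists of 4n+1 d's, followed by 2n i's, followed by n+2 f's, where the shown terms are n = 2, 3, 4.
At n = 5 the blocks have lengths 21, 10, 7.

dddddddddddddddddddddiiiiiiiiiifffffff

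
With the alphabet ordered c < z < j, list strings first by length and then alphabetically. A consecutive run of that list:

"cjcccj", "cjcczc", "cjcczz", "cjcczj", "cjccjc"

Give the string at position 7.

cjccjj

Stepping forward 2 times from cjccjc: cjccjc → cjccjz, then the target.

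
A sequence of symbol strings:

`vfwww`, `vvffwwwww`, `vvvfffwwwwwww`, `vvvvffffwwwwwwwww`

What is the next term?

vvvvvfffffwwwwwwwwwww

Each string has the form v^{n} f^{n} w^{2n+1} (n = 1, 2, …).
At n = 5 the blocks have lengths 5, 5, 11.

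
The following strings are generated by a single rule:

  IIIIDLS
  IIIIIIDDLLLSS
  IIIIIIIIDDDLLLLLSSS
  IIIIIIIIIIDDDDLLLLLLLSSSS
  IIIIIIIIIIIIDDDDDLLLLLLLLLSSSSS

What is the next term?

Each string has the form I^{2n+2} D^{n} L^{2n-1} S^{n} (n = 1, 2, …).
Setting n = 6 gives 14, 6, 11, 6 characters in each block.

IIIIIIIIIIIIIIDDDDDDLLLLLLLLLLLSSSSSS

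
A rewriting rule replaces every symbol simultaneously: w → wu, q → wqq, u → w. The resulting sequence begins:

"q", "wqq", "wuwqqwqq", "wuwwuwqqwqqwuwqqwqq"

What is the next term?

wuwwuwuwwuwqqwqqwuwqqwqqwuwwuwqqwqqwuwqqwqq

φ(wuwwuwqqwqqwuwqqwqq) expands symbol-by-symbol to wu w wu wu w wu wqq wqq wu wqq wqq wu w wu wqq wqq wu wqq wqq; joining the 19 pieces gives the next term.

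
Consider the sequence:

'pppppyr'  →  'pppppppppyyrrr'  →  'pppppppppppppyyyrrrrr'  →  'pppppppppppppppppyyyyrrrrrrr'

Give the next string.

Term n consists of 4n+1 p's, followed by n y's, followed by 2n-1 r's (n = 1, 2, …).
At n = 5 the blocks have lengths 21, 5, 9.

pppppppppppppppppppppyyyyyrrrrrrrrr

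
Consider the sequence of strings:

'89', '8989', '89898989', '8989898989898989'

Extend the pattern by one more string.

89898989898989898989898989898989

Each string is two copies of the previous one concatenated.
One more doubling of 8989898989898989 gives the answer.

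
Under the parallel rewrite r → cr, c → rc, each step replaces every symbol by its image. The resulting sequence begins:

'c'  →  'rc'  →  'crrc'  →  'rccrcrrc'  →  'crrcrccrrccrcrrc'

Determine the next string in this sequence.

Replace each of the 16 characters of crrcrccrrccrcrrc in place — rc cr cr rc cr rc rc cr cr rc rc cr rc cr cr rc — and concatenate.

rccrcrrccrrcrccrcrrcrccrrccrcrrc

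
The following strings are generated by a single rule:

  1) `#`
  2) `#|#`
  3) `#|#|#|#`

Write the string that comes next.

Each string is two copies of the previous one joined by '|'.
Doubling #|#|#|# with '|' between the halves:

#|#|#|#|#|#|#|#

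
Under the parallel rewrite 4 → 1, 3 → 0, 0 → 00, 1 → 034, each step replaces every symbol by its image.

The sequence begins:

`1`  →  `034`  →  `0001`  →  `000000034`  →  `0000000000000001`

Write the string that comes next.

Rewriting the 16 symbols of 0000000000000001 one by one yields 00 00 00 00 00 00 00 00 00 00 00 00 00 00 00 034; concatenated:

000000000000000000000000000000034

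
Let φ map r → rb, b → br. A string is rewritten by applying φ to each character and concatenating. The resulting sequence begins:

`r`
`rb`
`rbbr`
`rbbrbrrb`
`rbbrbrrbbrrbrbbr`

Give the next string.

Rewriting the 16 symbols of rbbrbrrbbrrbrbbr one by one yields rb br br rb br rb rb br br rb rb br rb br br rb; concatenated:

rbbrbrrbbrrbrbbrbrrbrbbrrbbrbrrb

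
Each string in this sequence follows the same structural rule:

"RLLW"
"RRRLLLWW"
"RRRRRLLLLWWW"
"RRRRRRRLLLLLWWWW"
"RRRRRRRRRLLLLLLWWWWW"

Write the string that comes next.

Reading off run lengths: R runs 1, 3, 5, 7, 9; L runs 2, 3, 4, 5, 6; W runs 1, 2, 3, 4, 5 — each is linear in n (n = 1, 2, …).
At n = 6 the blocks have lengths 11, 7, 6.

RRRRRRRRRRRLLLLLLLWWWWWW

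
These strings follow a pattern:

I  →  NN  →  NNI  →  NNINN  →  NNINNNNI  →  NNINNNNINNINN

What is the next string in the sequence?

NNINNNNINNINNNNINNNNI

Each term (from the third on) is the previous term followed by the one before it: term 3 = NN·I = NNI.
The next term joins NNINNNNINNINN and NNINNNNI.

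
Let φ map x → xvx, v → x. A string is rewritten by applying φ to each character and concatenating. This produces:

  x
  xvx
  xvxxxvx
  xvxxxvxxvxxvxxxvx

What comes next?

φ(xvxxxvxxvxxvxxxvx) expands symbol-by-symbol to xvx x xvx xvx xvx x xvx xvx x xvx xvx x xvx xvx xvx x xvx; joining the 17 pieces gives the next term.

xvxxxvxxvxxvxxxvxxvxxxvxxvxxxvxxvxxvxxxvx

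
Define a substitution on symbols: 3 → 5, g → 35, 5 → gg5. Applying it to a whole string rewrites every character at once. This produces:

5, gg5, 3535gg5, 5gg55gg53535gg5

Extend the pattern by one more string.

φ(5gg55gg53535gg5) expands symbol-by-symbol to gg5 35 35 gg5 gg5 35 35 gg5 5 gg5 5 gg5 35 35 gg5; joining the 15 pieces gives the next term.

gg53535gg5gg53535gg55gg55gg53535gg5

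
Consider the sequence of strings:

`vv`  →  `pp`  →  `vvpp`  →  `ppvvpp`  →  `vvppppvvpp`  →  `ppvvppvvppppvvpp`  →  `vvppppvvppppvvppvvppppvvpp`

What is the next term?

Each term (from the third on) is the two preceding terms concatenated in order: term 3 = vv·pp = vvpp.
So term 8 is ppvvppvvppppvvpp·vvppppvvppppvvppvvppppvvpp.

ppvvppvvppppvvppvvppppvvppppvvppvvppppvvpp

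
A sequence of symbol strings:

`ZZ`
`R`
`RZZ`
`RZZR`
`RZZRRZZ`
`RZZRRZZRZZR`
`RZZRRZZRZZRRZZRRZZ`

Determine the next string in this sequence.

This is a Fibonacci-style word recurrence s(k) = s(k−1)·s(k−2): e.g. R·ZZ = RZZ.
Continuing: RZZRRZZRZZRRZZRRZZ · RZZRRZZRZZR gives term 8.

RZZRRZZRZZRRZZRRZZRZZRRZZRZZR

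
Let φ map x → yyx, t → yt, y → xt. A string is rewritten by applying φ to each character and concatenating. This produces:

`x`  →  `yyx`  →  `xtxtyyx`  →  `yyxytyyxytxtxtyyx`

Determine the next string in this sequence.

Applying the rule to each of the 17 symbols of yyxytyyxytxtxtyyx gives the pieces xt xt yyx xt yt xt xt yyx xt yt yyx yt yyx yt xt xt yyx, which concatenate to the answer.

xtxtyyxxtytxtxtyyxxtytyyxytyyxytxtxtyyx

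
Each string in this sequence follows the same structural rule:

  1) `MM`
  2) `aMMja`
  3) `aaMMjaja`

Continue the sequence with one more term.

Every step adds a to the front and ja to the end of the previous string.
So the next term is a·aaMMjaja·ja.

aaaMMjajaja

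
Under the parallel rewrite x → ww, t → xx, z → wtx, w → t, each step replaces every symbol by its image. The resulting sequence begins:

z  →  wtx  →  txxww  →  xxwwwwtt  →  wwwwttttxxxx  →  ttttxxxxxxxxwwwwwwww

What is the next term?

Applying the rule to each of the 20 symbols of ttttxxxxxxxxwwwwwwww gives the pieces xx xx xx xx ww ww ww ww ww ww ww ww t t t t t t t t, which concatenate to the answer.

xxxxxxxxwwwwwwwwwwwwwwwwtttttttt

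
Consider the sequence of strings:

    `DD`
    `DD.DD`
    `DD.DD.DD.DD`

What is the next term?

Each string is two copies of the previous one joined by '.'.
Doubling DD.DD.DD.DD with '.' between the halves:

DD.DD.DD.DD.DD.DD.DD.DD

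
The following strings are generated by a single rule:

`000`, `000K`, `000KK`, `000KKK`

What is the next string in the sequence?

Every step adds K to the end: s(k+1) = s(k)·K.
Applying this once more to 000KKK:

000KKKK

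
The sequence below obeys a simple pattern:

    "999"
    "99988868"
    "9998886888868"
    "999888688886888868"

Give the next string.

Every step adds 88868 to the end: s(k+1) = s(k)·88868.
One more step from 999888688886888868 gives the answer.

99988868888688886888868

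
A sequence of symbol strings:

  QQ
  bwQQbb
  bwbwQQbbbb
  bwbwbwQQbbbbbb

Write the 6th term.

s(k+1) = bw·s(k)·bb, so each term gains bw as a prefix and bb as a suffix.
From bwbwbwQQbbbbbb, 2 further steps: bwbwbwQQbbbbbb → bwbwbwbwQQbbbbbbbb → (answer).

bwbwbwbwbwQQbbbbbbbbbb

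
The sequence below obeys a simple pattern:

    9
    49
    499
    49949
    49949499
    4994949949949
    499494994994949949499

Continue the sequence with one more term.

Each term (from the third on) is the previous term followed by the one before it: term 3 = 49·9 = 499.
Continuing: 499494994994949949499 · 4994949949949 gives term 8.

4994949949949499494994994949949949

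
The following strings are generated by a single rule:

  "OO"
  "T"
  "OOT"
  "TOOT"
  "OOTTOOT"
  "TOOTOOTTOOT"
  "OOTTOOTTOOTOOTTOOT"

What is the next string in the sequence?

This is a Fibonacci-style word recurrence s(k) = s(k−2)·s(k−1): e.g. OO·T = OOT.
The next term joins TOOTOOTTOOT and OOTTOOTTOOTOOTTOOT.

TOOTOOTTOOTOOTTOOTTOOTOOTTOOT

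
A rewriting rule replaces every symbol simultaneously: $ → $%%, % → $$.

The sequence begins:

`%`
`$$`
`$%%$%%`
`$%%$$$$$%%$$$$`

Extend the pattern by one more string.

$%%$$$$$%%$%%$%%$%%$%%$$$$$%%$%%$%%$%%

Replace each of the 14 characters of $%%$$$$$%%$$$$ in place — $%% $$ $$ $%% $%% $%% $%% $%% $$ $$ $%% $%% $%% $%% — and concatenate.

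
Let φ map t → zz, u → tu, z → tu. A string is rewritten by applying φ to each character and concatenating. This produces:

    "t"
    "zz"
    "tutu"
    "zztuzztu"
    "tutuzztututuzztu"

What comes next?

zztuzztututuzztuzztuzztututuzztu

φ(tutuzztututuzztu) expands symbol-by-symbol to zz tu zz tu tu tu zz tu zz tu zz tu tu tu zz tu; joining the 16 pieces gives the next term.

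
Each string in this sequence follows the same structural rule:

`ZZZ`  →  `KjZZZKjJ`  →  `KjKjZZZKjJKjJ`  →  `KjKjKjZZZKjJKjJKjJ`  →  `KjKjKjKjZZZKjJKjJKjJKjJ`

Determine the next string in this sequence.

Every step adds Kj to the front and KjJ to the end of the previous string.
Applying this once more to KjKjKjKjZZZKjJKjJKjJKjJ:

KjKjKjKjKjZZZKjJKjJKjJKjJKjJ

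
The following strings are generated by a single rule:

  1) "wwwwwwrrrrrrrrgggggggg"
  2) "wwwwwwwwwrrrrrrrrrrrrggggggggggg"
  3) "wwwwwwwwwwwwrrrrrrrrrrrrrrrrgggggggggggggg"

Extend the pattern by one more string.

wwwwwwwwwwwwwwwrrrrrrrrrrrrrrrrrrrrggggggggggggggggg

Term n consists of 3n w's, followed by 4n r's, followed by 3n+2 g's, where the shown terms are n = 2, 3, 4.
At n = 5 the blocks have lengths 15, 20, 17.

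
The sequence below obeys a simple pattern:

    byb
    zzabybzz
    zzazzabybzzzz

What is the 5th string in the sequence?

s(k+1) = zza·s(k)·zz, so each term gains zza as a prefix and zz as a suffix.
From zzazzabybzzzz, 2 further steps: zzazzabybzzzz → zzazzazzabybzzzzzz → (answer).

zzazzazzazzabybzzzzzzzz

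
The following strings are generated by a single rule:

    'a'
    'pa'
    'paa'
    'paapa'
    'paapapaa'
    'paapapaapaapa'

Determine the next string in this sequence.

From term 3 onward, concatenate the last term with the second-to-last: pa·a = paa, paa·pa = paapa, …
Continuing: paapapaapaapa · paapapaa gives term 7.

paapapaapaapapaapapaa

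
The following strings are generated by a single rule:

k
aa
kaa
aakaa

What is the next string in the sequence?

From term 3 onward, concatenate the second-to-last term with the last: k·aa = kaa, aa·kaa = aakaa, …
So term 5 is kaa·aakaa.

kaaaakaa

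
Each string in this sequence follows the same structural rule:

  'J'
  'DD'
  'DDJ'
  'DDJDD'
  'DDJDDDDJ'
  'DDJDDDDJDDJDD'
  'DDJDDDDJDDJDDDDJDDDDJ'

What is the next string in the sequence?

Each term (from the third on) is the previous term followed by the one before it: term 3 = DD·J = DDJ.
The next term joins DDJDDDDJDDJDDDDJDDDDJ and DDJDDDDJDDJDD.

DDJDDDDJDDJDDDDJDDDDJDDJDDDDJDDJDD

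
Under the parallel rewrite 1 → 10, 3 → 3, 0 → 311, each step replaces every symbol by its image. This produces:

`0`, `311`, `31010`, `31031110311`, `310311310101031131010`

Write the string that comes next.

3103113101031031110311103113101031031110311

φ(310311310101031131010) expands symbol-by-symbol to 3 10 311 3 10 10 3 10 311 10 311 10 311 3 10 10 3 10 311 10 311; joining the 21 pieces gives the next term.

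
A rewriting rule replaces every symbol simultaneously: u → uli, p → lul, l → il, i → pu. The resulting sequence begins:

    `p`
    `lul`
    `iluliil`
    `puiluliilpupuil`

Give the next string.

Rewriting the 15 symbols of puiluliilpupuil one by one yields lul uli pu il uli il pu pu il lul uli lul uli pu il; concatenated:

lululipuiluliilpupuillululilululipuil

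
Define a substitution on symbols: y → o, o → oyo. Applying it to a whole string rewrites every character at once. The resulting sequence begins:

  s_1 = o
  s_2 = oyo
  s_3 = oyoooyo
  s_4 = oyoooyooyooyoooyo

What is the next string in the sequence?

Rewriting the 17 symbols of oyoooyooyooyoooyo one by one yields oyo o oyo oyo oyo o oyo oyo o oyo oyo o oyo oyo oyo o oyo; concatenated:

oyoooyooyooyoooyooyoooyooyoooyooyooyoooyo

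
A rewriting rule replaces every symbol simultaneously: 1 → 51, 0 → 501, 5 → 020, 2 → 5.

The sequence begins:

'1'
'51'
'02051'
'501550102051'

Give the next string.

Rewriting each symbol of 501550102051: 5→020, 0→501, 1→51, 5→020, 5→020, 0→501, 1→51, 0→501, 2→5, 0→501, 5→020, 1→51, which concatenates to 020 501 51 020 020 501 51 501 5 501 020 51.

0205015102002050151501550102051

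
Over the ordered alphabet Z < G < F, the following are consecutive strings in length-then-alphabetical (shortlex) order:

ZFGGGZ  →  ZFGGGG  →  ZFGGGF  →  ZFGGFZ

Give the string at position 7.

Stepping forward 3 times from ZFGGFZ: ZFGGFZ → ZFGGFG → ZFGGFF, then the target.

ZFGFZZ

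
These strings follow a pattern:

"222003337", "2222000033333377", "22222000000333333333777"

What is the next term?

222222000000003333333333337777

Reading off run lengths: 2 runs 3, 4, 5; 0 runs 2, 4, 6; 3 runs 3, 6, 9; 7 runs 1, 2, 3 — each is linear in n (n = 1, 2, …).
At n = 4 the blocks have lengths 6, 8, 12, 4.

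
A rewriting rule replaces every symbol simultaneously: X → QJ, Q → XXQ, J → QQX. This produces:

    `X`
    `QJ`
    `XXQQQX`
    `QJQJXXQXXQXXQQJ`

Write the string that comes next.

φ(QJQJXXQXXQXXQQJ) expands symbol-by-symbol to XXQ QQX XXQ QQX QJ QJ XXQ QJ QJ XXQ QJ QJ XXQ XXQ QQX; joining the 15 pieces gives the next term.

XXQQQXXXQQQXQJQJXXQQJQJXXQQJQJXXQXXQQQX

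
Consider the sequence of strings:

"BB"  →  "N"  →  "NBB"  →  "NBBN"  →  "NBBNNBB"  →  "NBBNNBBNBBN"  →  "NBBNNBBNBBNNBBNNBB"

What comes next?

From term 3 onward, concatenate the last term with the second-to-last: N·BB = NBB, NBB·N = NBBN, …
Continuing: NBBNNBBNBBNNBBNNBB · NBBNNBBNBBN gives term 8.

NBBNNBBNBBNNBBNNBBNBBNNBBNBBN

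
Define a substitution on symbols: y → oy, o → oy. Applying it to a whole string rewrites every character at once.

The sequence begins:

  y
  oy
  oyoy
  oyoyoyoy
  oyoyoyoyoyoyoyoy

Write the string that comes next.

Replace each of the 16 characters of oyoyoyoyoyoyoyoy in place — oy oy oy oy oy oy oy oy oy oy oy oy oy oy oy oy — and concatenate.

oyoyoyoyoyoyoyoyoyoyoyoyoyoyoyoy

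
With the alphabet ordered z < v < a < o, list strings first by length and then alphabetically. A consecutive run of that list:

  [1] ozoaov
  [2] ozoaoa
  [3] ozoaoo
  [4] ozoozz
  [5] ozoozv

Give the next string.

The successor of ozoozv increments the rightmost position that isn't already o and resets every position after it to z.

ozooza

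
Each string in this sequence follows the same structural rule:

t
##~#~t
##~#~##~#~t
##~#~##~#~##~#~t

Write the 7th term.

The strings grow by a fixed prefix ##~#~ each time.
From ##~#~##~#~##~#~t, 3 further steps: ##~#~##~#~##~#~t → ##~#~##~#~##~#~##~#~t → ##~#~##~#~##~#~##~#~##~#~t → (answer).

##~#~##~#~##~#~##~#~##~#~##~#~t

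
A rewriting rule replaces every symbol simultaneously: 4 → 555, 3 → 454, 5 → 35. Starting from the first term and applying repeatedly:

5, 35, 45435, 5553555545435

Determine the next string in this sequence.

353535454353535355553555545435

φ(5553555545435) expands symbol-by-symbol to 35 35 35 454 35 35 35 35 555 35 555 454 35; joining the 13 pieces gives the next term.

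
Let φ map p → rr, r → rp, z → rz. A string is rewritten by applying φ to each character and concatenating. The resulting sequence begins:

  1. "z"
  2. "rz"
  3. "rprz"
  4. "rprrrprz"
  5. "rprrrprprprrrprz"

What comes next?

Replace each of the 16 characters of rprrrprprprrrprz in place — rp rr rp rp rp rr rp rr rp rr rp rp rp rr rp rz — and concatenate.

rprrrprprprrrprrrprrrprprprrrprz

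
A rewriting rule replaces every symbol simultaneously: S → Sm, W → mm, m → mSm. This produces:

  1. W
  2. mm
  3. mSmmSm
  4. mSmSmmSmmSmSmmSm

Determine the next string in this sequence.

Replace each of the 16 characters of mSmSmmSmmSmSmmSm in place — mSm Sm mSm Sm mSm mSm Sm mSm mSm Sm mSm Sm mSm mSm Sm mSm — and concatenate.

mSmSmmSmSmmSmmSmSmmSmmSmSmmSmSmmSmmSmSmmSm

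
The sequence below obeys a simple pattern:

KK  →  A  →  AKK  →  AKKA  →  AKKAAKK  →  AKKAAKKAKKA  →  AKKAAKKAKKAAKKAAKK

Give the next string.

This is a Fibonacci-style word recurrence s(k) = s(k−1)·s(k−2): e.g. A·KK = AKK.
The next term joins AKKAAKKAKKAAKKAAKK and AKKAAKKAKKA.

AKKAAKKAKKAAKKAAKKAKKAAKKAKKA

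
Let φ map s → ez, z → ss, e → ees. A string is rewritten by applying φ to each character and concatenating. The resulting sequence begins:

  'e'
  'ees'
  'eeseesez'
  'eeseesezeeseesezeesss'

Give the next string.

eeseesezeeseesezeessseeseesezeeseesezeessseeseesezezez

Applying the rule to each of the 21 symbols of eeseesezeeseesezeesss gives the pieces ees ees ez ees ees ez ees ss ees ees ez ees ees ez ees ss ees ees ez ez ez, which concatenate to the answer.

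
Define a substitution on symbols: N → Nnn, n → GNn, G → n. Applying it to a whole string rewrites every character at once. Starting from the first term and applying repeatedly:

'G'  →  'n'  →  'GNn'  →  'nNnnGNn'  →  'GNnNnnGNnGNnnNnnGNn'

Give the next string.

nNnnGNnNnnGNnGNnnNnnGNnnNnnGNnGNnNnnGNnGNnnNnnGNn

Replace each of the 19 characters of GNnNnnGNnGNnnNnnGNn in place — n Nnn GNn Nnn GNn GNn n Nnn GNn n Nnn GNn GNn Nnn GNn GNn n Nnn GNn — and concatenate.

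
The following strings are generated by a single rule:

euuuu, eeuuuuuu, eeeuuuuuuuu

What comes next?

Term n consists of n-1 e's, followed by 2n u's, where the shown terms are n = 2, 3, 4.
For the next term, n = 5, so the run lengths are 4, 10.

eeeeuuuuuuuuuu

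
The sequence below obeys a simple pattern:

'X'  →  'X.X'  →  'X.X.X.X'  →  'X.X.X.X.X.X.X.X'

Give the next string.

X.X.X.X.X.X.X.X.X.X.X.X.X.X.X.X

Every step duplicates the string with '.' between the halves.
One more doubling of X.X.X.X.X.X.X.X gives the answer.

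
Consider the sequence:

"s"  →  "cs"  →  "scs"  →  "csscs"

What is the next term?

scscsscs

This is a Fibonacci-style word recurrence s(k) = s(k−2)·s(k−1): e.g. s·cs = scs.
So term 5 is scs·csscs.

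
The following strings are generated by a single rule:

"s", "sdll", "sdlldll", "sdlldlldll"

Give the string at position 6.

Every step adds dll to the end: s(k+1) = s(k)·dll.
From sdlldlldll, 2 further steps: sdlldlldll → sdlldlldlldll → (answer).

sdlldlldlldlldll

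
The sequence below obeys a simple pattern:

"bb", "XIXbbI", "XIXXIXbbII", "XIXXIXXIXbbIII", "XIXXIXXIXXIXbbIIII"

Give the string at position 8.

XIXXIXXIXXIXXIXXIXXIXbbIIIIIII

Each term wraps the previous one in XIX on the left and I on the right.
From XIXXIXXIXXIXbbIIII, 3 further steps: XIXXIXXIXXIXbbIIII → XIXXIXXIXXIXXIXbbIIIII → XIXXIXXIXXIXXIXXIXbbIIIIII → (answer).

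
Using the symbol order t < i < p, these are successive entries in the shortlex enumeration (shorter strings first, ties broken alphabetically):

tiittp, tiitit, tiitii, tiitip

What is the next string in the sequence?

tiitpt

Treat tiitip as a base-3 numeral over the given alphabet and add one, carrying through any trailing p's.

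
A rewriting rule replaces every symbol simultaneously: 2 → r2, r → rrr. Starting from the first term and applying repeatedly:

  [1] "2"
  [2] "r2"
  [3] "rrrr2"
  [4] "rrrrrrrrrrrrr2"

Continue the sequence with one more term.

Replace each of the 14 characters of rrrrrrrrrrrrr2 in place — rrr rrr rrr rrr rrr rrr rrr rrr rrr rrr rrr rrr rrr r2 — and concatenate.

rrrrrrrrrrrrrrrrrrrrrrrrrrrrrrrrrrrrrrrr2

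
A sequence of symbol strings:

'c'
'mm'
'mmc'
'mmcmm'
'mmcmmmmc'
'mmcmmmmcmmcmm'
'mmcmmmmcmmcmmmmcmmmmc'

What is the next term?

From term 3 onward, concatenate the last term with the second-to-last: mm·c = mmc, mmc·mm = mmcmm, …
Continuing: mmcmmmmcmmcmmmmcmmmmc · mmcmmmmcmmcmm gives term 8.

mmcmmmmcmmcmmmmcmmmmcmmcmmmmcmmcmm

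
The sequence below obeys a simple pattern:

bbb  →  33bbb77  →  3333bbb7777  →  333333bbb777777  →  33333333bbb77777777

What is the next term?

Each term wraps the previous one in 33 on the left and 77 on the right.
One more step from 33333333bbb77777777 gives the answer.

3333333333bbb7777777777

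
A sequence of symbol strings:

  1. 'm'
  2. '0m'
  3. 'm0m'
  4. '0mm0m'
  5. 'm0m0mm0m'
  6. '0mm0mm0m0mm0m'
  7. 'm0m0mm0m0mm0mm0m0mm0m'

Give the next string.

From term 3 onward, concatenate the second-to-last term with the last: m·0m = m0m, 0m·m0m = 0mm0m, …
Continuing: 0mm0mm0m0mm0m · m0m0mm0m0mm0mm0m0mm0m gives term 8.

0mm0mm0m0mm0mm0m0mm0m0mm0mm0m0mm0m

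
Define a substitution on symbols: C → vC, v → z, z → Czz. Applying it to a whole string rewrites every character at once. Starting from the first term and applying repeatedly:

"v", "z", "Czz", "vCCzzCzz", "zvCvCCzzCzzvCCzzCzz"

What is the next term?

Rewriting the 19 symbols of zvCvCCzzCzzvCCzzCzz one by one yields Czz z vC z vC vC Czz Czz vC Czz Czz z vC vC Czz Czz vC Czz Czz; concatenated:

CzzzvCzvCvCCzzCzzvCCzzCzzzvCvCCzzCzzvCCzzCzz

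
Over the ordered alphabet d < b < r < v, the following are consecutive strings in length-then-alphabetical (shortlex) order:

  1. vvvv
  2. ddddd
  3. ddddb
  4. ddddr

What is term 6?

Stepping forward 2 times from ddddr: ddddr → ddddv, then the target.

dddbd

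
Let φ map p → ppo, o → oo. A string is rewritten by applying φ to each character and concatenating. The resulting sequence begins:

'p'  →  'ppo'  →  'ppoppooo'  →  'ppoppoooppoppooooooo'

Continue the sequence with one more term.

ppoppoooppoppoooooooppoppoooppoppooooooooooooooo

Replace each of the 20 characters of ppoppoooppoppooooooo in place — ppo ppo oo ppo ppo oo oo oo ppo ppo oo ppo ppo oo oo oo oo oo oo oo — and concatenate.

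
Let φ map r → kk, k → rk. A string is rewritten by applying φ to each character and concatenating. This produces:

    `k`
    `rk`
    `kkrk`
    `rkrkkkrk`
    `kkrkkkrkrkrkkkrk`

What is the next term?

rkrkkkrkrkrkkkrkkkrkkkrkrkrkkkrk

Applying the rule to each of the 16 symbols of kkrkkkrkrkrkkkrk gives the pieces rk rk kk rk rk rk kk rk kk rk kk rk rk rk kk rk, which concatenate to the answer.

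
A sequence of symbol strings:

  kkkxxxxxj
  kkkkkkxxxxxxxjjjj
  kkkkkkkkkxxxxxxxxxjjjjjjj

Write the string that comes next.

The n-th term is 3n k's then 2n+3 x's then 3n-2 j's (n = 1, 2, …).
At n = 4 the blocks have lengths 12, 11, 10.

kkkkkkkkkkkkxxxxxxxxxxxjjjjjjjjjj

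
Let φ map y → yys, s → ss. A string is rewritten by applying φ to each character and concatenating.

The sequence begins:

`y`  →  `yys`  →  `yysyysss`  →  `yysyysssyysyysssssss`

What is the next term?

Rewriting the 20 symbols of yysyysssyysyysssssss one by one yields yys yys ss yys yys ss ss ss yys yys ss yys yys ss ss ss ss ss ss ss; concatenated:

yysyysssyysyysssssssyysyysssyysyysssssssssssssss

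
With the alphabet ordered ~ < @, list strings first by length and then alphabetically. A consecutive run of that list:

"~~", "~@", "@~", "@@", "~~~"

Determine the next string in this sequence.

Treat ~~~ as a base-2 numeral over the given alphabet and add one, carrying through any trailing @'s.

~~@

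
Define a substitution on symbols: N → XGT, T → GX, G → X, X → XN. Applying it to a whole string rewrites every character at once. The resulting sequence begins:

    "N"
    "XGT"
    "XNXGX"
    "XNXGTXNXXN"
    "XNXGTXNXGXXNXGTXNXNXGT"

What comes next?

Applying the rule to each of the 22 symbols of XNXGTXNXGXXNXGTXNXNXGT gives the pieces XN XGT XN X GX XN XGT XN X XN XN XGT XN X GX XN XGT XN XGT XN X GX, which concatenate to the answer.

XNXGTXNXGXXNXGTXNXXNXNXGTXNXGXXNXGTXNXGTXNXGX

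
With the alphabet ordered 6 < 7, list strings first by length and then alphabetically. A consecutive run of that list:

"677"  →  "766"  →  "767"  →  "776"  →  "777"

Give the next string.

After 777 the length-3 strings are exhausted; the first length-4 string is 4 copies of 6.

6666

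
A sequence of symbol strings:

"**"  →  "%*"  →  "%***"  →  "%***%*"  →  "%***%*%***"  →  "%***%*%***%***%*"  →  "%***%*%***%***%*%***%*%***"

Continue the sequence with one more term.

%***%*%***%***%*%***%*%***%***%*%***%***%*

From term 3 onward, concatenate the last term with the second-to-last: %*·** = %***, %***·%* = %***%*, …
The next term joins %***%*%***%***%*%***%*%*** and %***%*%***%***%*.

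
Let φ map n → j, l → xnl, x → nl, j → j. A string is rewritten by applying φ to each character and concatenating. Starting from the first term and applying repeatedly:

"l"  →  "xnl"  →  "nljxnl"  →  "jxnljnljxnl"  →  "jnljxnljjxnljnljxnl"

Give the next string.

Rewriting the 19 symbols of jnljxnljjxnljnljxnl one by one yields j j xnl j nl j xnl j j nl j xnl j j xnl j nl j xnl; concatenated:

jjxnljnljxnljjnljxnljjxnljnljxnl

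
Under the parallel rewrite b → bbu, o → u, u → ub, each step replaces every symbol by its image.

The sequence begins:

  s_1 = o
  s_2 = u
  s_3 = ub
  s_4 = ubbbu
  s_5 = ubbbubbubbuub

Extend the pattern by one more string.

ubbbubbubbuubbbubbuubbbubbuububbbu

Replace each of the 13 characters of ubbbubbubbuub in place — ub bbu bbu bbu ub bbu bbu ub bbu bbu ub ub bbu — and concatenate.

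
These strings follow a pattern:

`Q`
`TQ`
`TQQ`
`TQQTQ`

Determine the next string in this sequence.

Each term (from the third on) is the previous term followed by the one before it: term 3 = TQ·Q = TQQ.
The next term joins TQQTQ and TQQ.

TQQTQTQQ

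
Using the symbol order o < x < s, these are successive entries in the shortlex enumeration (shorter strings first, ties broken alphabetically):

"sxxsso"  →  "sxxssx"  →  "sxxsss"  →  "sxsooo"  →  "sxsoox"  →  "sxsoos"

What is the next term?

sxsoxo

Find the rightmost character of sxsoos below s, bump it to the next letter, and reset everything to its right to o.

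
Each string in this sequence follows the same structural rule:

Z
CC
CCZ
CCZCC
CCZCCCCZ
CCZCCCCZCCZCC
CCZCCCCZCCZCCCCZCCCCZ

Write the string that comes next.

This is a Fibonacci-style word recurrence s(k) = s(k−1)·s(k−2): e.g. CC·Z = CCZ.
So term 8 is CCZCCCCZCCZCCCCZCCCCZ·CCZCCCCZCCZCC.

CCZCCCCZCCZCCCCZCCCCZCCZCCCCZCCZCC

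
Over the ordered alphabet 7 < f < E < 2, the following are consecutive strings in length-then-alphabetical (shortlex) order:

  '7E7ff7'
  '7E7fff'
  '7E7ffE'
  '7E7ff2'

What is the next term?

The successor of 7E7ff2 increments the rightmost position that isn't already 2 and resets every position after it to 7.

7E7fE7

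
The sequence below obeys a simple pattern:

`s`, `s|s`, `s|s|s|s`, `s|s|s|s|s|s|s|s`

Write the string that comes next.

s|s|s|s|s|s|s|s|s|s|s|s|s|s|s|s

Every step duplicates the string with '|' between the halves.
So the next term is two copies of s|s|s|s|s|s|s|s with '|' between the halves.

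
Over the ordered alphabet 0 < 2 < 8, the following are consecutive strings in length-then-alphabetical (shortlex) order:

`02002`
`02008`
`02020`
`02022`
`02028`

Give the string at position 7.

Continuing the enumeration 2 steps past 02028: 02028 → 02080 → (answer).

02082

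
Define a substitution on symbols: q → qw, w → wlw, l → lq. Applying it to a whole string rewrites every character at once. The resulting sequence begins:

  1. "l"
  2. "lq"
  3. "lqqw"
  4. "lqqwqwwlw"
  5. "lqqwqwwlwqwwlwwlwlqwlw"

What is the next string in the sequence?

Rewriting the 22 symbols of lqqwqwwlwqwwlwwlwlqwlw one by one yields lq qw qw wlw qw wlw wlw lq wlw qw wlw wlw lq wlw wlw lq wlw lq qw wlw lq wlw; concatenated:

lqqwqwwlwqwwlwwlwlqwlwqwwlwwlwlqwlwwlwlqwlwlqqwwlwlqwlw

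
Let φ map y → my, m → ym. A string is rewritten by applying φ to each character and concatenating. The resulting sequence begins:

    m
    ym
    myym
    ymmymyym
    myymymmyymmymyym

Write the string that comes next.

Rewriting the 16 symbols of myymymmyymmymyym one by one yields ym my my ym my ym ym my my ym ym my ym my my ym; concatenated:

ymmymyymmyymymmymyymymmyymmymyym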